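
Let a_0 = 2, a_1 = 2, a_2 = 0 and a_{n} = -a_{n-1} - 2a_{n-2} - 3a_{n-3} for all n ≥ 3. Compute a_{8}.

-10

The ordinary generating function has denominator 1 + q + 2q^2 + 3q^3.
Iterating the recurrence: a_0,…,a_{8} = 2, 2, 0, -10, 4, 16, 6, -50, -10.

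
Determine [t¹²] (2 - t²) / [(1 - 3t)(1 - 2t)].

The denominator gives the recurrence a_n = 5a_(n−1) − 6a_(n−2) for n ≥ 3; the numerator fixes a_0 = 2, a_1 = 10, a_2 = 37.
Iterating: 2, 10, 37, 125, 403, 1265, 3907, 11945, 36283, 109745, 331027, 996665, 2997163, so a_12 = 2997163.

2997163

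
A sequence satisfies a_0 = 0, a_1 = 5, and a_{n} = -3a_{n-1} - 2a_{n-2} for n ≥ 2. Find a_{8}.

-1275

The ordinary generating function has denominator 1 + 3x + 2x^2.
Iterating the recurrence: a_0,…,a_{8} = 0, 5, -15, 35, -75, 155, -315, 635, -1275.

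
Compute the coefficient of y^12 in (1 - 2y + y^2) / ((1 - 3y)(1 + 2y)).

The denominator gives the recurrence a_n = a_(n−1) + 6a_(n−2) for n ≥ 3; the numerator fixes a_0 = 1, a_1 = -1, a_2 = 6.
Iterating: 1, -1, 6, 0, 36, 36, 252, 468, 1980, 4788, 16668, 45396, 145404, so a_12 = 145404.

145404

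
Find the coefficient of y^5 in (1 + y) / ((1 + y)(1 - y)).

The denominator gives the recurrence a_n = a_(n−2) for n ≥ 2; the numerator fixes a_0 = 1, a_1 = 1.
Iterating: 1, 1, 1, 1, 1, 1, so a_5 = 1.

1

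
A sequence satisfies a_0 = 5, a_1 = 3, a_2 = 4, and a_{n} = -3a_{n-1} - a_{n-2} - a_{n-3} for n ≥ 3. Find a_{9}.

-8421

The ordinary generating function has denominator 1 + 3x + x^2 + x^3.
Iterating the recurrence: a_0,…,a_{9} = 5, 3, 4, -20, 53, -143, 396, -1098, 3041, -8421.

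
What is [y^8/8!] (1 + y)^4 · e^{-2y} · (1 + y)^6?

The EGF product rule gives c_8 = Σ_{k_1+k_2+k_3=8} C(8; k_1,k_2,k_3) · ∏ g_i(k_i), where (1+y)^4 gives the falling factorial (4)_k; e^{-2y} gives (-2)^k; (1+y)^6 gives the falling factorial (6)_k.
g_1(k) for k = 0…8: 1, 4, 12, 24, 24, 0, 0, 0, 0.
g_2(k) for k = 0…8: 1, -2, 4, -8, 16, -32, 64, -128, 256.
g_3(k) for k = 0…8: 1, 6, 30, 120, 360, 720, 720, 0, 0.
First combine the last two factors: h(k) = Σ_j C(k,j)·g_2(j)·g_3(k−j) for k = 0…8: 1, 4, 10, 4, -56, -32, 592, -800, -5888.
c_8 = Σ_k C(8,k)·g_1(k)·h(8−k) = 1·1·(-5888) + 8·4·(-800) + 28·12·592 + 56·24·(-32) + 70·24·(-56) = −5888 − 25600 + 198912 − 43008 − 94080 = 30336.

30336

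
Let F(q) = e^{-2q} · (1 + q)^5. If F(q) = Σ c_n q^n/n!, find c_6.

64

The EGF product rule gives c_6 = Σ_{k_1+k_2=6} C(6; k_1,k_2) · ∏ g_i(k_i), where e^{-2q} gives (-2)^k; (1+q)^5 gives the falling factorial (5)_k.
g_1(k) for k = 0…6: 1, -2, 4, -8, 16, -32, 64.
g_2(k) for k = 0…6: 1, 5, 20, 60, 120, 120, 0.
c_6 = Σ_k C(6,k)·g_1(k)·g_2(6−k) = 6·(-2)·120 + 15·4·120 + 20·(-8)·60 + 15·16·20 + 6·(-32)·5 + 1·64·1 = −1440 + 7200 − 9600 + 4800 − 960 + 64 = 64.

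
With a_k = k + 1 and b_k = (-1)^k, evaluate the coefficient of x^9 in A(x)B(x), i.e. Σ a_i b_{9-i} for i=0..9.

Write out a_i and b_{9-i} for i = 0,…,9 and sum the products.
Σ = 1·(-1) + 2·1 + 3·(-1) + 4·1 + 5·(-1) + 6·1 + 7·(-1) + 8·1 + 9·(-1) + 10·1 = 5.

5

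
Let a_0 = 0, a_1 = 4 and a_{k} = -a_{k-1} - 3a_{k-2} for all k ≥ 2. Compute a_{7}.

52

The ordinary generating function has denominator 1 + z + 3z^2.
Iterating the recurrence: a_0,…,a_{7} = 0, 4, -4, -8, 20, 4, -64, 52.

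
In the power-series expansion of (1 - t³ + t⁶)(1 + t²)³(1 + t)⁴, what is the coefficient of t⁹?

-2

(1 - t³ + t⁶) has coefficients 1,0,0,-1,0,0,1 for degrees 0…6.
(1 + t²)³ has coefficients 1,0,3,0,3,0,1,0,0,0 for degrees 0…9.
Finally multiplying by (1 + t)⁴, the product of all factors after the first has coefficients 1,4,9,16,22,24,22,16,9,4 for degrees 0…9.
[t⁹] = 1·4 − 1·22 + 1·16 = -2.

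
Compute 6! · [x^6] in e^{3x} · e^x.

The EGF product rule gives c_6 = Σ_{k_1+k_2=6} C(6; k_1,k_2) · ∏ g_i(k_i), where e^{3x} gives (3)^k; e^x gives (1)^k.
g_1(k) for k = 0…6: 1, 3, 9, 27, 81, 243, 729.
g_2(k) for k = 0…6: 1, 1, 1, 1, 1, 1, 1.
c_6 = Σ_k C(6,k)·g_1(k)·g_2(6−k) = 1·1·1 + 6·3·1 + 15·9·1 + 20·27·1 + 15·81·1 + 6·243·1 + 1·729·1 = 1 + 18 + 135 + 540 + 1215 + 1458 + 729 = 4096.

4096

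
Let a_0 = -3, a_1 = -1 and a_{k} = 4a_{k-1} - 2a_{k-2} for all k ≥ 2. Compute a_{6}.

424

The ordinary generating function has denominator 1 - 4x + 2x^2.
Iterating the recurrence: a_0,…,a_{6} = -3, -1, 2, 10, 36, 124, 424.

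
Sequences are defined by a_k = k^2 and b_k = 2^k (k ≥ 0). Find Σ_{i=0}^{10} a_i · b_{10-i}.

5998

This is [x^10] in the product of the two ordinary generating functions.
Σ = 0·1024 + 1·512 + 4·256 + 9·128 + 16·64 + 25·32 + 36·16 + 49·8 + 64·4 + 81·2 + 100·1 = 5998.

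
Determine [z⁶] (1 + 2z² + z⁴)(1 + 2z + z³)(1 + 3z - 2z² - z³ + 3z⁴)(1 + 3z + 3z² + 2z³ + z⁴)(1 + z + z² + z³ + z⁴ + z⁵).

279

(1 + 2z² + z⁴) has coefficients 1,0,2,0,1 for degrees 0…4.
(1 + 2z + z³) has coefficients 1,2,0,1,0,0,0 for degrees 0…6.
Multiplying by (1 + 3z - 2z² - z³ + 3z⁴) gives running coefficients 1,5,4,-4,4,4,-1 for degrees 0…6.
Multiplying by (1 + 3z + 3z² + 2z³ + z⁴) gives running coefficients 1,8,22,25,15,17,19 for degrees 0…6.
Finally multiplying by (1 + z + z² + z³ + z⁴ + z⁵), the product of all factors after the first has coefficients 1,9,31,56,71,88,106 for degrees 0…6.
[z⁶] = 1·106 + 2·71 + 1·31 = 279.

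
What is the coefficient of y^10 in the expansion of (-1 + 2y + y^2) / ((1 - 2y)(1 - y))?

The denominator gives the recurrence a_n = 3a_(n−1) − 2a_(n−2) for n ≥ 3; the numerator fixes a_0 = -1, a_1 = -1, a_2 = 0.
Iterating: -1, -1, 0, 2, 6, 14, 30, 62, 126, 254, 510, so a_10 = 510.

510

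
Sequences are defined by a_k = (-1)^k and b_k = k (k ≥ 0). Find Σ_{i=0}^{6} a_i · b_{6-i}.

The convolution is the t^6 coefficient of A(t)B(t).
Σ = 1·6 − 1·5 + 1·4 − 1·3 + 1·2 − 1·1 + 1·0 = 3.

3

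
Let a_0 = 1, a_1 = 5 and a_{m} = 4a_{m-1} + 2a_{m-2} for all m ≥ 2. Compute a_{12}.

66984256

The ordinary generating function has denominator 1 - 4q - 2q^2.
Iterating the recurrence: a_0,…,a_{12} = 1, 5, 22, 98, 436, 1940, 8632, 38408, 170896, 760400, 3383392, 15054368, 66984256.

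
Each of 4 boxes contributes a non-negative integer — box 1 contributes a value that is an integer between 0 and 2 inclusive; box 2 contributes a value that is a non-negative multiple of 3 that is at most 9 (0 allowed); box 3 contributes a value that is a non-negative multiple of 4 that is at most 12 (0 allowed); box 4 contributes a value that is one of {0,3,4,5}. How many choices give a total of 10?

The generating function for the choices is (1 + t + t²)·(1 + t³ + t⁶ + t⁹)·(1 + t⁴ + t⁸ + t¹²)·(1 + t³ + t⁴ + t⁵); the count is [t¹⁰].
(1 + t + t²) has coefficients 1,1,1 for degrees 0…2.
(1 + t³ + t⁶ + t⁹) has coefficients 1,0,0,1,0,0,1,0,0,1,0 for degrees 0…10.
Multiplying by (1 + t⁴ + t⁸ + t¹²) gives running coefficients 1,0,0,1,1,0,1,1,1,1,1 for degrees 0…10.
Finally multiplying by (1 + t³ + t⁴ + t⁵), the product of all factors after the first has coefficients 1,0,0,2,2,1,2,3,3,3,3 for degrees 0…10.
[t¹⁰] = 1·3 + 1·3 + 1·3 = 9.

9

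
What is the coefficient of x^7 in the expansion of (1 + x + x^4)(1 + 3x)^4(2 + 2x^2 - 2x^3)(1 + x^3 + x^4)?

(1 + x + x^4) has coefficients 1,1,0,0,1 for degrees 0…4.
(1 + 3x)^4 has coefficients 1,12,54,108,81,0,0,0 for degrees 0…7.
Multiplying by (2 + 2x^2 - 2x^3) gives running coefficients 2,24,110,238,246,108,-54,-162 for degrees 0…7.
Finally multiplying by (1 + x^3 + x^4), the product of all factors after the first has coefficients 2,24,110,240,272,242,294,322 for degrees 0…7.
[x^7] = 1·322 + 1·294 + 1·240 = 856.

856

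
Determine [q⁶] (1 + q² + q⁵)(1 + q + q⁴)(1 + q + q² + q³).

(1 + q² + q⁵) has coefficients 1,0,1,0,0,1 for degrees 0…5.
(1 + q + q⁴) has coefficients 1,1,0,0,1,0,0 for degrees 0…6.
Finally multiplying by (1 + q + q² + q³), the product of all factors after the first has coefficients 1,2,2,2,2,1,1 for degrees 0…6.
[q⁶] = 1·1 + 1·2 + 1·2 = 5.

5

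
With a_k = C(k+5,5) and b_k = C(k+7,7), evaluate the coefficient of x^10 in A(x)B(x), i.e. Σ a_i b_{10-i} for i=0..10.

The convolution is the t^10 coefficient of A(t)B(t).
Σ = 1·19448 + 6·11440 + 21·6435 + 56·3432 + 126·1716 + 252·792 + 462·330 + 792·120 + 1287·36 + 2002·8 + 3003·1 = 1144066.

1144066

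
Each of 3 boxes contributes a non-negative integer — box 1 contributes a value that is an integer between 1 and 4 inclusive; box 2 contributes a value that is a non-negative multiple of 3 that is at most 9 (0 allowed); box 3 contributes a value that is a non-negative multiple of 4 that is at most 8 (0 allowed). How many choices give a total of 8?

The generating function for the choices is (z + z^2 + z^3 + z^4)·(1 + z^3 + z^6 + z^9)·(1 + z^4 + z^8); the count is [z^8].
(z + z^2 + z^3 + z^4) has coefficients 0,1,1,1,1 for degrees 0…4.
(1 + z^3 + z^6 + z^9) has coefficients 1,0,0,1,0,0,1,0,0 for degrees 0…8.
Finally multiplying by (1 + z^4 + z^8), the product of all factors after the first has coefficients 1,0,0,1,1,0,1,1,1 for degrees 0…8.
[z^8] = 1·1 + 1·1 + 1·0 + 1·1 = 3.

3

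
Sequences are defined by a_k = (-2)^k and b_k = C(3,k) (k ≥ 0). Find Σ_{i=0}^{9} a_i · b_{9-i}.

-64

The convolution is the x^9 coefficient of A(x)B(x).
Σ = 1·0 − 2·0 + 4·0 − 8·0 + 16·0 − 32·0 + 64·1 − 128·3 + 256·3 − 512·1 = -64.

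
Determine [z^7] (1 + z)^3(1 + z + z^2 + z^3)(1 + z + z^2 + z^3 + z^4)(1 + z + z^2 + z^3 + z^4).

124

(1 + z)^3 has coefficients 1,3,3,1 for degrees 0…3.
(1 + z + z^2 + z^3) has coefficients 1,1,1,1,0,0,0,0 for degrees 0…7.
Multiplying by (1 + z + z^2 + z^3 + z^4) gives running coefficients 1,2,3,4,4,3,2,1 for degrees 0…7.
Finally multiplying by (1 + z + z^2 + z^3 + z^4), the product of all factors after the first has coefficients 1,3,6,10,14,16,16,14 for degrees 0…7.
[z^7] = 1·14 + 3·16 + 3·16 + 1·14 = 124.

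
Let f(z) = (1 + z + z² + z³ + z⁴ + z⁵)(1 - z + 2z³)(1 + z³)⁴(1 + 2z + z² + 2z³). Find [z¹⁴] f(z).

(1 + z + z² + z³ + z⁴ + z⁵) has coefficients 1,1,1,1,1,1 for degrees 0…5.
(1 - z + 2z³) has coefficients 1,-1,0,2,0,0,0,0,0,0,0,0,0,0,0 for degrees 0…14.
Multiplying by (1 + z³)⁴ gives running coefficients 1,-1,0,6,-4,0,14,-6,0,16,-4,0,9,-1,0 for degrees 0…14.
Finally multiplying by (1 + 2z + z² + 2z³), the product of all factors after the first has coefficients 1,1,-1,7,6,-2,22,14,2,38,16,8,37,9,7 for degrees 0…14.
[z¹⁴] = 1·7 + 1·9 + 1·37 + 1·8 + 1·16 + 1·38 = 115.

115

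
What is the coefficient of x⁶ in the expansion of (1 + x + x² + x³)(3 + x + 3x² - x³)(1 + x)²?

6

(1 + x + x² + x³) has coefficients 1,1,1,1 for degrees 0…3.
(3 + x + 3x² - x³) has coefficients 3,1,3,-1,0,0,0 for degrees 0…6.
Finally multiplying by (1 + x)², the product of all factors after the first has coefficients 3,7,8,6,1,-1,0 for degrees 0…6.
[x⁶] = 1·0 + 1·(-1) + 1·1 + 1·6 = 6.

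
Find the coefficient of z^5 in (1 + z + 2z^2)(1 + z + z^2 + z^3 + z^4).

(1 + z + 2z^2) has coefficients 1,1,2 for degrees 0…2.
(1 + z + z^2 + z^3 + z^4) has coefficients 1,1,1,1,1,0 for degrees 0…5.
[z^5] = 1·0 + 1·1 + 2·1 = 3.

3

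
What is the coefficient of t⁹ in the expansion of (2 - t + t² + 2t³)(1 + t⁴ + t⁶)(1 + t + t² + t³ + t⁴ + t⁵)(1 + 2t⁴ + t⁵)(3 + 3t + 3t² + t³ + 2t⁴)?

(2 - t + t² + 2t³) has coefficients 2,-1,1,2 for degrees 0…3.
(1 + t⁴ + t⁶) has coefficients 1,0,0,0,1,0,1,0,0,0 for degrees 0…9.
Multiplying by (1 + t + t² + t³ + t⁴ + t⁵) gives running coefficients 1,1,1,1,2,2,2,2,2,2 for degrees 0…9.
Multiplying by (1 + 2t⁴ + t⁵) gives running coefficients 1,1,1,1,4,5,5,5,7,8 for degrees 0…9.
Finally multiplying by (3 + 3t + 3t² + t³ + 2t⁴), the product of all factors after the first has coefficients 3,6,9,10,21,33,45,51,64,75 for degrees 0…9.
[t⁹] = 2·75 − 1·64 + 1·51 + 2·45 = 227.

227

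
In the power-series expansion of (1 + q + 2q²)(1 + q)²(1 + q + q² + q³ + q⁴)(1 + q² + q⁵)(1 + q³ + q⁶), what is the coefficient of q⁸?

(1 + q + 2q²) has coefficients 1,1,2 for degrees 0…2.
(1 + q)² has coefficients 1,2,1,0,0,0,0,0,0 for degrees 0…8.
Multiplying by (1 + q + q² + q³ + q⁴) gives running coefficients 1,3,4,4,4,3,1,0,0 for degrees 0…8.
Multiplying by (1 + q² + q⁵) gives running coefficients 1,3,5,7,8,8,8,7,5 for degrees 0…8.
Finally multiplying by (1 + q³ + q⁶), the product of all factors after the first has coefficients 1,3,5,8,11,13,16,18,18 for degrees 0…8.
[q⁸] = 1·18 + 1·18 + 2·16 = 68.

68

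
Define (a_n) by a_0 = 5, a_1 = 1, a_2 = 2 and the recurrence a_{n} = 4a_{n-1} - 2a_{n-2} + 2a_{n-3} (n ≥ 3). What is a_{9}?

The ordinary generating function has denominator 1 - 4x + 2x^2 - 2x^3.
Iterating the recurrence: a_0,…,a_{9} = 5, 1, 2, 16, 62, 220, 788, 2836, 10208, 36736.

36736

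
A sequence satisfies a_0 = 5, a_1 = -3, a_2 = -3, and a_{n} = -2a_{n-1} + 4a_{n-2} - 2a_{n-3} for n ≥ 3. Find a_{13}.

-1748464

The ordinary generating function has denominator 1 + 2t - 4t^2 + 2t^3.
Iterating the recurrence: a_0,…,a_{13} = 5, -3, -3, -16, 26, -110, 356, -1204, 4052, -13632, 45880, -154392, 519568, -1748464.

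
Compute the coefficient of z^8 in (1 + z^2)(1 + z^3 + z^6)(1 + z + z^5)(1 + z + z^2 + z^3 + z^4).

9

(1 + z^2) has coefficients 1,0,1 for degrees 0…2.
(1 + z^3 + z^6) has coefficients 1,0,0,1,0,0,1,0,0 for degrees 0…8.
Multiplying by (1 + z + z^5) gives running coefficients 1,1,0,1,1,1,1,1,1 for degrees 0…8.
Finally multiplying by (1 + z + z^2 + z^3 + z^4), the product of all factors after the first has coefficients 1,2,2,3,4,4,4,5,5 for degrees 0…8.
[z^8] = 1·5 + 1·4 = 9.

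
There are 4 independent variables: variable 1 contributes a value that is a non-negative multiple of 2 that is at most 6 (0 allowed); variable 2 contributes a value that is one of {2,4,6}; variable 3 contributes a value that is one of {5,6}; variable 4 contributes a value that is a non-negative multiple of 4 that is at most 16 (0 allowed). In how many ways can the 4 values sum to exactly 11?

The generating function for the choices is (1 + y^2 + y^4 + y^6)·(y^2 + y^4 + y^6)·(y^5 + y^6)·(1 + y^4 + y^8 + y^12 + y^16); the count is [y^11].
(1 + y^2 + y^4 + y^6) has coefficients 1,0,1,0,1,0,1 for degrees 0…6.
(y^2 + y^4 + y^6) has coefficients 0,0,1,0,1,0,1,0,0,0,0,0 for degrees 0…11.
Multiplying by (y^5 + y^6) gives running coefficients 0,0,0,0,0,0,0,1,1,1,1,1 for degrees 0…11.
Finally multiplying by (1 + y^4 + y^8 + y^12 + y^16), the product of all factors after the first has coefficients 0,0,0,0,0,0,0,1,1,1,1,2 for degrees 0…11.
[y^11] = 1·2 + 1·1 + 1·1 + 1·0 = 4.

4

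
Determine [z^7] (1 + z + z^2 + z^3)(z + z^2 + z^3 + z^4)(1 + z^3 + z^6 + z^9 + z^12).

6

(1 + z + z^2 + z^3) has coefficients 1,1,1,1 for degrees 0…3.
(z + z^2 + z^3 + z^4) has coefficients 0,1,1,1,1,0,0,0 for degrees 0…7.
Finally multiplying by (1 + z^3 + z^6 + z^9 + z^12), the product of all factors after the first has coefficients 0,1,1,1,2,1,1,2 for degrees 0…7.
[z^7] = 1·2 + 1·1 + 1·1 + 1·2 = 6.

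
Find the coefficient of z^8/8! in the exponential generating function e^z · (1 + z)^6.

The EGF product rule gives c_8 = Σ_{k_1+k_2=8} C(8; k_1,k_2) · ∏ g_i(k_i), where e^z gives (1)^k; (1+z)^6 gives the falling factorial (6)_k.
g_1(k) for k = 0…8: 1, 1, 1, 1, 1, 1, 1, 1, 1.
g_2(k) for k = 0…8: 1, 6, 30, 120, 360, 720, 720, 0, 0.
c_8 = Σ_k C(8,k)·g_1(k)·g_2(8−k) = 28·1·720 + 56·1·720 + 70·1·360 + 56·1·120 + 28·1·30 + 8·1·6 + 1·1·1 = 20160 + 40320 + 25200 + 6720 + 840 + 48 + 1 = 93289.

93289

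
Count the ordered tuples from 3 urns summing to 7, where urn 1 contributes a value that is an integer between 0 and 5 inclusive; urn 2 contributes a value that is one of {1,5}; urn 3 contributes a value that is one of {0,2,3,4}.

5

The generating function for the choices is (1 + q + q² + q³ + q⁴ + q⁵)·(q + q⁵)·(1 + q² + q³ + q⁴); the count is [q⁷].
(1 + q + q² + q³ + q⁴ + q⁵) has coefficients 1,1,1,1,1,1 for degrees 0…5.
(q + q⁵) has coefficients 0,1,0,0,0,1,0,0 for degrees 0…7.
Finally multiplying by (1 + q² + q³ + q⁴), the product of all factors after the first has coefficients 0,1,0,1,1,2,0,1 for degrees 0…7.
[q⁷] = 1·1 + 1·0 + 1·2 + 1·1 + 1·1 + 1·0 = 5.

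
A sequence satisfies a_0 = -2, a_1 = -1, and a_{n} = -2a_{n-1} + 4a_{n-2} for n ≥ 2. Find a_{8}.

-3968

The ordinary generating function has denominator 1 + 2z - 4z^2.
Iterating the recurrence: a_0,…,a_{8} = -2, -1, -6, 8, -40, 112, -384, 1216, -3968.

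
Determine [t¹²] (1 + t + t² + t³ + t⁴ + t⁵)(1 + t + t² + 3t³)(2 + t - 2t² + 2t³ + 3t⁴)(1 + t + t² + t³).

67

(1 + t + t² + t³ + t⁴ + t⁵) has coefficients 1,1,1,1,1,1 for degrees 0…5.
(1 + t + t² + 3t³) has coefficients 1,1,1,3,0,0,0,0,0,0,0,0,0 for degrees 0…12.
Multiplying by (2 + t - 2t² + 2t³ + 3t⁴) gives running coefficients 2,3,1,7,6,-1,9,9,0,0,0,0,0 for degrees 0…12.
Finally multiplying by (1 + t + t² + t³), the product of all factors after the first has coefficients 2,5,6,13,17,13,21,23,17,18,9,0,0 for degrees 0…12.
[t¹²] = 1·0 + 1·0 + 1·9 + 1·18 + 1·17 + 1·23 = 67.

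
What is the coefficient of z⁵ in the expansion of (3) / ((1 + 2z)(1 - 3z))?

399

Partial fractions give a closed form: a_n = (6/5)·(-2)^n + (9/5)·3^n.
At n = 5: a_5 = 399.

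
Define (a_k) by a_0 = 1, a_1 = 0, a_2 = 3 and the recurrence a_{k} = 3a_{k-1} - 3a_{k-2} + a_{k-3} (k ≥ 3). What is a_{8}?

105

The ordinary generating function has denominator 1 - 3z + 3z^2 - z^3.
Iterating the recurrence: a_0,…,a_{8} = 1, 0, 3, 10, 21, 36, 55, 78, 105.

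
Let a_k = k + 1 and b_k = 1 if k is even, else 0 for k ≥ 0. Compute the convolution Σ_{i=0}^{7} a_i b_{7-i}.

Write out a_i and b_{7-i} for i = 0,…,7 and sum the products.
Σ = 1·0 + 2·1 + 3·0 + 4·1 + 5·0 + 6·1 + 7·0 + 8·1 = 20.

20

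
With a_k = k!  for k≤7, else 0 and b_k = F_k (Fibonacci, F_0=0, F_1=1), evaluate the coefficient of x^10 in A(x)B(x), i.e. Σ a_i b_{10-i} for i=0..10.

Write out a_i and b_{10-i} for i = 0,…,10 and sum the products.
Σ = 1·55 + 1·34 + 2·21 + 6·13 + 24·8 + 120·5 + 720·3 + 5040·2 + 0·1 + 0·1 + 0·0 = 13241.

13241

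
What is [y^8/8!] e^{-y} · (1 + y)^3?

The EGF product rule gives c_8 = Σ_{k_1+k_2=8} C(8; k_1,k_2) · ∏ g_i(k_i), where e^{-y} gives (-1)^k; (1+y)^3 gives the falling factorial (3)_k.
g_1(k) for k = 0…8: 1, -1, 1, -1, 1, -1, 1, -1, 1.
g_2(k) for k = 0…8: 1, 3, 6, 6, 0, 0, 0, 0, 0.
c_8 = Σ_k C(8,k)·g_1(k)·g_2(8−k) = 56·(-1)·6 + 28·1·6 + 8·(-1)·3 + 1·1·1 = −336 + 168 − 24 + 1 = -191.

-191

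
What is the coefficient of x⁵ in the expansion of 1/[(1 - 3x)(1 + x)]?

182

Partial fractions give a closed form: a_n = (3/4)·3^n + (1/4)·(-1)^n.
At n = 5: a_5 = 182.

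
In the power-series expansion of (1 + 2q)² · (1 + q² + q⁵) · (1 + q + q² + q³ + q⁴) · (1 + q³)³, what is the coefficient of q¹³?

93

(1 + 2q)² has coefficients 1,4,4 for degrees 0…2.
(1 + q² + q⁵) has coefficients 1,0,1,0,0,1,0,0,0,0,0,0,0,0 for degrees 0…13.
Multiplying by (1 + q + q² + q³ + q⁴) gives running coefficients 1,1,2,2,2,2,2,1,1,1,0,0,0,0 for degrees 0…13.
Finally multiplying by (1 + q³)³, the product of all factors after the first has coefficients 1,1,2,5,5,8,11,10,13,14,10,11,11,5 for degrees 0…13.
[q¹³] = 1·5 + 4·11 + 4·11 = 93.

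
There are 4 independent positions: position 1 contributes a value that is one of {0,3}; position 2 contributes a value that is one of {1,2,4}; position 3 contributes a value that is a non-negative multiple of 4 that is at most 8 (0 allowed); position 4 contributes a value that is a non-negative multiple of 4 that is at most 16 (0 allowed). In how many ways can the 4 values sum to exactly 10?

The generating function for the choices is (1 + t³)·(t + t² + t⁴)·(1 + t⁴ + t⁸)·(1 + t⁴ + t⁸ + t¹² + t¹⁶); the count is [t¹⁰].
(1 + t³) has coefficients 1,0,0,1 for degrees 0…3.
(t + t² + t⁴) has coefficients 0,1,1,0,1,0,0,0,0,0,0 for degrees 0…10.
Multiplying by (1 + t⁴ + t⁸) gives running coefficients 0,1,1,0,1,1,1,0,1,1,1 for degrees 0…10.
Finally multiplying by (1 + t⁴ + t⁸ + t¹² + t¹⁶), the product of all factors after the first has coefficients 0,1,1,0,1,2,2,0,2,3,3 for degrees 0…10.
[t¹⁰] = 1·3 + 1·0 = 3.

3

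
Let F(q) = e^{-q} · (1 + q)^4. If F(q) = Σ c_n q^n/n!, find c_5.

The EGF product rule gives c_5 = Σ_{k_1+k_2=5} C(5; k_1,k_2) · ∏ g_i(k_i), where e^{-q} gives (-1)^k; (1+q)^4 gives the falling factorial (4)_k.
g_1(k) for k = 0…5: 1, -1, 1, -1, 1, -1.
g_2(k) for k = 0…5: 1, 4, 12, 24, 24, 0.
c_5 = Σ_k C(5,k)·g_1(k)·g_2(5−k) = 5·(-1)·24 + 10·1·24 + 10·(-1)·12 + 5·1·4 + 1·(-1)·1 = −120 + 240 − 120 + 20 − 1 = 19.

19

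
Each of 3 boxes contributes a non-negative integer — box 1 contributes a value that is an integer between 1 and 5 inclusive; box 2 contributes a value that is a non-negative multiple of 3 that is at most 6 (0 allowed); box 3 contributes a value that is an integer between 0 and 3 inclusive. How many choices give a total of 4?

The generating function for the choices is (q + q² + q³ + q⁴ + q⁵)·(1 + q³ + q⁶)·(1 + q + q² + q³); the count is [q⁴].
(q + q² + q³ + q⁴ + q⁵) has coefficients 0,1,1,1,1 for degrees 0…4.
(1 + q³ + q⁶) has coefficients 1,0,0,1,0 for degrees 0…4.
Finally multiplying by (1 + q + q² + q³), the product of all factors after the first has coefficients 1,1,1,2,1 for degrees 0…4.
[q⁴] = 1·2 + 1·1 + 1·1 + 1·1 = 5.

5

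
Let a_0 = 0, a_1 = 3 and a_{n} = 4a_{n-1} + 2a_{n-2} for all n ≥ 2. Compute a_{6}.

The ordinary generating function has denominator 1 - 4q - 2q^2.
Iterating the recurrence: a_0,…,a_{6} = 0, 3, 12, 54, 240, 1068, 4752.

4752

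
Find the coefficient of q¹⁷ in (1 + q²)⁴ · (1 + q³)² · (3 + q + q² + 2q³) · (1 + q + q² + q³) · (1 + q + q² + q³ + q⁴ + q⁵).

542

(1 + q²)⁴ has coefficients 1,0,4,0,6,0,4,0,1 for degrees 0…8.
(1 + q³)² has coefficients 1,0,0,2,0,0,1,0,0,0,0,0,0,0,0,0,0,0 for degrees 0…17.
Multiplying by (3 + q + q² + 2q³) gives running coefficients 3,1,1,8,2,2,7,1,1,2,0,0,0,0,0,0,0,0 for degrees 0…17.
Multiplying by (1 + q + q² + q³) gives running coefficients 3,4,5,13,12,13,19,12,11,11,4,3,2,0,0,0,0,0 for degrees 0…17.
Finally multiplying by (1 + q + q² + q³ + q⁴ + q⁵), the product of all factors after the first has coefficients 3,7,12,25,37,50,66,74,80,78,70,60,43,31,20,9,5,2 for degrees 0…17.
[q¹⁷] = 1·2 + 4·9 + 6·31 + 4·60 + 1·78 = 542.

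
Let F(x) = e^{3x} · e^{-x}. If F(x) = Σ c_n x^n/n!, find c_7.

The EGF product rule gives c_7 = Σ_{k_1+k_2=7} C(7; k_1,k_2) · ∏ g_i(k_i), where e^{3x} gives (3)^k; e^{-x} gives (-1)^k.
g_1(k) for k = 0…7: 1, 3, 9, 27, 81, 243, 729, 2187.
g_2(k) for k = 0…7: 1, -1, 1, -1, 1, -1, 1, -1.
c_7 = Σ_k C(7,k)·g_1(k)·g_2(7−k) = 1·1·(-1) + 7·3·1 + 21·9·(-1) + 35·27·1 + 35·81·(-1) + 21·243·1 + 7·729·(-1) + 1·2187·1 = −1 + 21 − 189 + 945 − 2835 + 5103 − 5103 + 2187 = 128.

128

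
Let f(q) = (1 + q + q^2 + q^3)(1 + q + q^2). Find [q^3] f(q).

(1 + q + q^2 + q^3) has coefficients 1,1,1,1 for degrees 0…3.
(1 + q + q^2) has coefficients 1,1,1,0 for degrees 0…3.
[q^3] = 1·0 + 1·1 + 1·1 + 1·1 = 3.

3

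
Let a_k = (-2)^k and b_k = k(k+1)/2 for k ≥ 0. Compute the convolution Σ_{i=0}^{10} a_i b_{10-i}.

Write out a_i and b_{10-i} for i = 0,…,10 and sum the products.
Σ = 1·55 − 2·45 + 4·36 − 8·28 + 16·21 − 32·15 + 64·10 − 128·6 + 256·3 − 512·1 + 1024·0 = -131.

-131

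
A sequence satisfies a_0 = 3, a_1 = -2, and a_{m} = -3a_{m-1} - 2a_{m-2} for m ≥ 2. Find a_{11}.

2044

The ordinary generating function has denominator 1 + 3q + 2q^2.
Iterating the recurrence: a_0,…,a_{11} = 3, -2, 0, 4, -12, 28, -60, 124, -252, 508, -1020, 2044.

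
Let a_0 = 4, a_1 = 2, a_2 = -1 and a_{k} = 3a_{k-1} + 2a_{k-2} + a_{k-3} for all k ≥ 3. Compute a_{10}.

34079

The ordinary generating function has denominator 1 - 3q - 2q^2 - q^3.
Iterating the recurrence: a_0,…,a_{10} = 4, 2, -1, 5, 15, 54, 197, 714, 2590, 9395, 34079.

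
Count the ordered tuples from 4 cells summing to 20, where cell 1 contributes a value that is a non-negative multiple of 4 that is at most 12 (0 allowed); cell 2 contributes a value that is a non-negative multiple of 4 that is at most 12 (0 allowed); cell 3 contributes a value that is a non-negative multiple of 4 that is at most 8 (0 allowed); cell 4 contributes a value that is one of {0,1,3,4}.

19

The generating function for the choices is (1 + t^4 + t^8 + t^12)·(1 + t^4 + t^8 + t^12)·(1 + t^4 + t^8)·(1 + t + t^3 + t^4); the count is [t^20].
(1 + t^4 + t^8 + t^12) has coefficients 1,0,0,0,1,0,0,0,1,0,0,0,1 for degrees 0…12.
(1 + t^4 + t^8 + t^12) has coefficients 1,0,0,0,1,0,0,0,1,0,0,0,1,0,0,0,0,0,0,0,0 for degrees 0…20.
Multiplying by (1 + t^4 + t^8) gives running coefficients 1,0,0,0,2,0,0,0,3,0,0,0,3,0,0,0,2,0,0,0,1 for degrees 0…20.
Finally multiplying by (1 + t + t^3 + t^4), the product of all factors after the first has coefficients 1,1,0,1,3,2,0,2,5,3,0,3,6,3,0,3,5,2,0,2,3 for degrees 0…20.
[t^20] = 1·3 + 1·5 + 1·6 + 1·5 = 19.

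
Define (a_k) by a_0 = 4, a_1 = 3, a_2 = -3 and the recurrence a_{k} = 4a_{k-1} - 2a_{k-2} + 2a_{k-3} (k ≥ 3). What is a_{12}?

-774752

The ordinary generating function has denominator 1 - 4z + 2z^2 - 2z^3.
Iterating the recurrence: a_0,…,a_{12} = 4, 3, -3, -10, -28, -98, -356, -1284, -4620, -16624, -59824, -215288, -774752.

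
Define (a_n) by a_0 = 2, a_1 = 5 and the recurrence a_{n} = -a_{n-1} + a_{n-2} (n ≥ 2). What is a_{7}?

The ordinary generating function has denominator 1 + x - x^2.
Iterating the recurrence: a_0,…,a_{7} = 2, 5, -3, 8, -11, 19, -30, 49.

49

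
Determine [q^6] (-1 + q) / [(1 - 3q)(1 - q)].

Partial fractions give a closed form: a_n = (-1)·3^n.
At n = 6: a_6 = -729.

-729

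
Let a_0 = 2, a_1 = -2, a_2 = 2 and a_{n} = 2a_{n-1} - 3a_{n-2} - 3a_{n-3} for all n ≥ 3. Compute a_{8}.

The ordinary generating function has denominator 1 - 2x + 3x^2 + 3x^3.
Iterating the recurrence: a_0,…,a_{8} = 2, -2, 2, 4, 8, -2, -40, -98, -70.

-70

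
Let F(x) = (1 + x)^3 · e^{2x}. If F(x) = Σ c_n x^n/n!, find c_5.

The EGF product rule gives c_5 = Σ_{k_1+k_2=5} C(5; k_1,k_2) · ∏ g_i(k_i), where (1+x)^3 gives the falling factorial (3)_k; e^{2x} gives (2)^k.
g_1(k) for k = 0…5: 1, 3, 6, 6, 0, 0.
g_2(k) for k = 0…5: 1, 2, 4, 8, 16, 32.
c_5 = Σ_k C(5,k)·g_1(k)·g_2(5−k) = 1·1·32 + 5·3·16 + 10·6·8 + 10·6·4 = 32 + 240 + 480 + 240 = 992.

992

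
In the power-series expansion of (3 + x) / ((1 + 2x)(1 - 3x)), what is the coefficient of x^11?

The denominator gives the recurrence a_n = a_(n−1) + 6a_(n−2) for n ≥ 2; the numerator fixes a_0 = 3, a_1 = 4.
Iterating: 3, 4, 22, 46, 178, 454, 1522, 4246, 13378, 38854, 119122, 352246, so a_11 = 352246.

352246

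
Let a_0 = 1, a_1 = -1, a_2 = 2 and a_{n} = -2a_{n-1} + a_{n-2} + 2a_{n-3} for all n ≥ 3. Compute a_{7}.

-43

The ordinary generating function has denominator 1 + 2y - y^2 - 2y^3.
Iterating the recurrence: a_0,…,a_{7} = 1, -1, 2, -3, 6, -11, 22, -43.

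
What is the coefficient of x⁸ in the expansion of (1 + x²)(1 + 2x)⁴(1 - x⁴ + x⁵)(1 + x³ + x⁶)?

(1 + x²) has coefficients 1,0,1 for degrees 0…2.
(1 + 2x)⁴ has coefficients 1,8,24,32,16,0,0,0,0 for degrees 0…8.
Multiplying by (1 - x⁴ + x⁵) gives running coefficients 1,8,24,32,15,-7,-16,-8,16 for degrees 0…8.
Finally multiplying by (1 + x³ + x⁶), the product of all factors after the first has coefficients 1,8,24,33,23,17,17,15,33 for degrees 0…8.
[x⁸] = 1·33 + 1·17 = 50.

50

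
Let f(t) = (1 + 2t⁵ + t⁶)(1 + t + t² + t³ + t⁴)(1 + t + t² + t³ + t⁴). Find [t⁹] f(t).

14

(1 + 2t⁵ + t⁶) has coefficients 1,0,0,0,0,2,1 for degrees 0…6.
(1 + t + t² + t³ + t⁴) has coefficients 1,1,1,1,1,0,0,0,0,0 for degrees 0…9.
Finally multiplying by (1 + t + t² + t³ + t⁴), the product of all factors after the first has coefficients 1,2,3,4,5,4,3,2,1,0 for degrees 0…9.
[t⁹] = 1·0 + 2·5 + 1·4 = 14.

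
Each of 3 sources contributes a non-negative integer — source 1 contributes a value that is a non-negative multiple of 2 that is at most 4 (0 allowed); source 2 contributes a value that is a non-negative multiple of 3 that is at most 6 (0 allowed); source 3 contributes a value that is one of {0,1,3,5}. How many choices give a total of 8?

The generating function for the choices is (1 + q² + q⁴)·(1 + q³ + q⁶)·(1 + q + q³ + q⁵); the count is [q⁸].
(1 + q² + q⁴) has coefficients 1,0,1,0,1 for degrees 0…4.
(1 + q³ + q⁶) has coefficients 1,0,0,1,0,0,1,0,0 for degrees 0…8.
Finally multiplying by (1 + q + q³ + q⁵), the product of all factors after the first has coefficients 1,1,0,2,1,1,2,1,1 for degrees 0…8.
[q⁸] = 1·1 + 1·2 + 1·1 = 4.

4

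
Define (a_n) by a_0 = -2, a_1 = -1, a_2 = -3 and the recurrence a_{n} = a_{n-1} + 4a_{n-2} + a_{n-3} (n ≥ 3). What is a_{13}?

The ordinary generating function has denominator 1 - y - 4y^2 - y^3.
Iterating the recurrence: a_0,…,a_{13} = -2, -1, -3, -9, -22, -61, -158, -424, -1117, -2971, -7863, -20864, -55287, -146606.

-146606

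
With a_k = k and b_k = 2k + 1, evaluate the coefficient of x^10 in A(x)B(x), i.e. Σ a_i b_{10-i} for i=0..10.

385

The convolution is the x^10 coefficient of A(x)B(x).
Σ = 0·21 + 1·19 + 2·17 + 3·15 + 4·13 + 5·11 + 6·9 + 7·7 + 8·5 + 9·3 + 10·1 = 385.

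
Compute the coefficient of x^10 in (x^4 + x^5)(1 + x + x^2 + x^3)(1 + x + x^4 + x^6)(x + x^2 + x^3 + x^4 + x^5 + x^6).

19

(x^4 + x^5) has coefficients 0,0,0,0,1,1 for degrees 0…5.
(1 + x + x^2 + x^3) has coefficients 1,1,1,1,0,0,0,0,0,0,0 for degrees 0…10.
Multiplying by (1 + x + x^4 + x^6) gives running coefficients 1,2,2,2,2,1,2,2,1,1,0 for degrees 0…10.
Finally multiplying by (x + x^2 + x^3 + x^4 + x^5 + x^6), the product of all factors after the first has coefficients 0,1,3,5,7,9,10,11,11,10,9 for degrees 0…10.
[x^10] = 1·10 + 1·9 = 19.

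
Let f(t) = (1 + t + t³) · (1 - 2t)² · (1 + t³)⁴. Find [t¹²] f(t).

(1 + t + t³) has coefficients 1,1,0,1 for degrees 0…3.
(1 - 2t)² has coefficients 1,-4,4,0,0,0,0,0,0,0,0,0,0 for degrees 0…12.
Finally multiplying by (1 + t³)⁴, the product of all factors after the first has coefficients 1,-4,4,4,-16,16,6,-24,24,4,-16,16,1 for degrees 0…12.
[t¹²] = 1·1 + 1·16 + 1·4 = 21.

21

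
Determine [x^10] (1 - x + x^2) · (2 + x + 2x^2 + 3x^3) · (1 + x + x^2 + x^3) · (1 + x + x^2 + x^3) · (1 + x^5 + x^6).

(1 - x + x^2) has coefficients 1,-1,1 for degrees 0…2.
(2 + x + 2x^2 + 3x^3) has coefficients 2,1,2,3,0,0,0,0,0,0,0 for degrees 0…10.
Multiplying by (1 + x + x^2 + x^3) gives running coefficients 2,3,5,8,6,5,3,0,0,0,0 for degrees 0…10.
Multiplying by (1 + x + x^2 + x^3) gives running coefficients 2,5,10,18,22,24,22,14,8,3,0 for degrees 0…10.
Finally multiplying by (1 + x^5 + x^6), the product of all factors after the first has coefficients 2,5,10,18,22,26,29,29,36,43,46 for degrees 0…10.
[x^10] = 1·46 − 1·43 + 1·36 = 39.

39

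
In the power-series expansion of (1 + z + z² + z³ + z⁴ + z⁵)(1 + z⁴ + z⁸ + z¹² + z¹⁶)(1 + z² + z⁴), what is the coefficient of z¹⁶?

(1 + z + z² + z³ + z⁴ + z⁵) has coefficients 1,1,1,1,1,1 for degrees 0…5.
(1 + z⁴ + z⁸ + z¹² + z¹⁶) has coefficients 1,0,0,0,1,0,0,0,1,0,0,0,1,0,0,0,1 for degrees 0…16.
Finally multiplying by (1 + z² + z⁴), the product of all factors after the first has coefficients 1,0,1,0,2,0,1,0,2,0,1,0,2,0,1,0,2 for degrees 0…16.
[z¹⁶] = 1·2 + 1·0 + 1·1 + 1·0 + 1·2 + 1·0 = 5.

5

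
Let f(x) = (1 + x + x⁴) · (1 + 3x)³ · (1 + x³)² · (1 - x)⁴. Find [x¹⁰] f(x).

-262

(1 + x + x⁴) has coefficients 1,1,0,0,1 for degrees 0…4.
(1 + 3x)³ has coefficients 1,9,27,27,0,0,0,0,0,0,0 for degrees 0…10.
Multiplying by (1 + x³)² gives running coefficients 1,9,27,29,18,54,55,9,27,27,0 for degrees 0…10.
Finally multiplying by (1 - x)⁴, the product of all factors after the first has coefficients 1,5,-3,-29,29,57,-142,70,123,-193,73 for degrees 0…10.
[x¹⁰] = 1·73 + 1·(-193) + 1·(-142) = -262.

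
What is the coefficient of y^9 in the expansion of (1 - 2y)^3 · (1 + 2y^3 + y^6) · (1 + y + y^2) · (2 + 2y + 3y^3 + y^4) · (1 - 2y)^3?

(1 - 2y)^3 has coefficients 1,-6,12,-8 for degrees 0…3.
(1 + 2y^3 + y^6) has coefficients 1,0,0,2,0,0,1,0,0,0 for degrees 0…9.
Multiplying by (1 + y + y^2) gives running coefficients 1,1,1,2,2,2,1,1,1,0 for degrees 0…9.
Multiplying by (2 + 2y + 3y^3 + y^4) gives running coefficients 2,4,4,9,12,12,13,12,12,7 for degrees 0…9.
Finally multiplying by (1 - 2y)^3, the product of all factors after the first has coefficients 2,-8,4,17,-26,16,13,-18,0,-25 for degrees 0…9.
[y^9] = 1·(-25) − 6·0 + 12·(-18) − 8·13 = -345.

-345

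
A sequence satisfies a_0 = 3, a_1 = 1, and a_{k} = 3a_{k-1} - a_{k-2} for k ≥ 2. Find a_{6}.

The ordinary generating function has denominator 1 - 3t + t^2.
Iterating the recurrence: a_0,…,a_{6} = 3, 1, 0, -1, -3, -8, -21.

-21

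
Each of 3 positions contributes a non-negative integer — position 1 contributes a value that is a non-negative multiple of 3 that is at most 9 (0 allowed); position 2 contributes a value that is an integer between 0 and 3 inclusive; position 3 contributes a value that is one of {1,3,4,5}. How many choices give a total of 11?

The generating function for the choices is (1 + x^3 + x^6 + x^9)·(1 + x + x^2 + x^3)·(x + x^3 + x^4 + x^5); the count is [x^11].
(1 + x^3 + x^6 + x^9) has coefficients 1,0,0,1,0,0,1,0,0,1 for degrees 0…9.
(1 + x + x^2 + x^3) has coefficients 1,1,1,1,0,0,0,0,0,0,0,0 for degrees 0…11.
Finally multiplying by (x + x^3 + x^4 + x^5), the product of all factors after the first has coefficients 0,1,1,2,3,3,3,2,1,0,0,0 for degrees 0…11.
[x^11] = 1·0 + 1·1 + 1·3 + 1·1 = 5.

5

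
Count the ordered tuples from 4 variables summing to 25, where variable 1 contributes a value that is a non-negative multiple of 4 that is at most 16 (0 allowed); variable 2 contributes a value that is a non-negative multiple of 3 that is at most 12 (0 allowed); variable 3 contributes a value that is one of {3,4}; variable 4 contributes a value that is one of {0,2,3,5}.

9

The generating function for the choices is (1 + t⁴ + t⁸ + t¹² + t¹⁶)·(1 + t³ + t⁶ + t⁹ + t¹²)·(t³ + t⁴)·(1 + t² + t³ + t⁵); the count is [t²⁵].
(1 + t⁴ + t⁸ + t¹² + t¹⁶) has coefficients 1,0,0,0,1,0,0,0,1,0,0,0,1,0,0,0,1 for degrees 0…16.
(1 + t³ + t⁶ + t⁹ + t¹²) has coefficients 1,0,0,1,0,0,1,0,0,1,0,0,1,0,0,0,0,0,0,0,0,0,0,0,0,0 for degrees 0…25.
Multiplying by (t³ + t⁴) gives running coefficients 0,0,0,1,1,0,1,1,0,1,1,0,1,1,0,1,1,0,0,0,0,0,0,0,0,0 for degrees 0…25.
Finally multiplying by (1 + t² + t³ + t⁵), the product of all factors after the first has coefficients 0,0,0,1,1,1,3,2,2,4,2,2,4,2,2,4,2,2,3,1,1,1,0,0,0,0 for degrees 0…25.
[t²⁵] = 1·0 + 1·1 + 1·2 + 1·2 + 1·4 = 9.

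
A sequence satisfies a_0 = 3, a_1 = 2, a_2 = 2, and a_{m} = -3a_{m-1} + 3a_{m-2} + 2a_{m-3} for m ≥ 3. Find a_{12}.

-376926

The ordinary generating function has denominator 1 + 3q - 3q^2 - 2q^3.
Iterating the recurrence: a_0,…,a_{12} = 3, 2, 2, 6, -8, 46, -150, 572, -2074, 7638, -27992, 102742, -376926.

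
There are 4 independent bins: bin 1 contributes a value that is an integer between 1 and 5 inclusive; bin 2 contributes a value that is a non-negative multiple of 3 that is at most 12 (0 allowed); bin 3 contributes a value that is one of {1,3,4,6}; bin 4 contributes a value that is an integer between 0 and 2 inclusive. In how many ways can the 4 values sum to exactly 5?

The generating function for the choices is (t + t^2 + t^3 + t^4 + t^5)·(1 + t^3 + t^6 + t^9 + t^12)·(t + t^3 + t^4 + t^6)·(1 + t + t^2); the count is [t^5].
(t + t^2 + t^3 + t^4 + t^5) has coefficients 0,1,1,1,1,1 for degrees 0…5.
(1 + t^3 + t^6 + t^9 + t^12) has coefficients 1,0,0,1,0,0 for degrees 0…5.
Multiplying by (t + t^3 + t^4 + t^6) gives running coefficients 0,1,0,1,2,0 for degrees 0…5.
Finally multiplying by (1 + t + t^2), the product of all factors after the first has coefficients 0,1,1,2,3,3 for degrees 0…5.
[t^5] = 1·3 + 1·2 + 1·1 + 1·1 + 1·0 = 7.

7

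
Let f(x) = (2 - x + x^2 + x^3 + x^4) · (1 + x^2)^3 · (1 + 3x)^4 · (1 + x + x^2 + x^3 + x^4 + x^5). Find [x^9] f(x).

5311

(2 - x + x^2 + x^3 + x^4) has coefficients 2,-1,1,1,1 for degrees 0…4.
(1 + x^2)^3 has coefficients 1,0,3,0,3,0,1,0,0,0 for degrees 0…9.
Multiplying by (1 + 3x)^4 gives running coefficients 1,12,57,144,246,360,406,336,297,108 for degrees 0…9.
Finally multiplying by (1 + x + x^2 + x^3 + x^4 + x^5), the product of all factors after the first has coefficients 1,13,70,214,460,820,1225,1549,1789,1753 for degrees 0…9.
[x^9] = 2·1753 − 1·1789 + 1·1549 + 1·1225 + 1·820 = 5311.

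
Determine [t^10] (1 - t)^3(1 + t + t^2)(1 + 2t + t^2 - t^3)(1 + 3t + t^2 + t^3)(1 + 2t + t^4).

(1 - t)^3 has coefficients 1,-3,3,-1 for degrees 0…3.
(1 + t + t^2) has coefficients 1,1,1,0,0,0,0,0,0,0,0 for degrees 0…10.
Multiplying by (1 + 2t + t^2 - t^3) gives running coefficients 1,3,4,2,0,-1,0,0,0,0,0 for degrees 0…10.
Multiplying by (1 + 3t + t^2 + t^3) gives running coefficients 1,6,14,18,13,5,-1,-1,-1,0,0 for degrees 0…10.
Finally multiplying by (1 + 2t + t^4), the product of all factors after the first has coefficients 1,8,26,46,50,37,23,15,10,3,-1 for degrees 0…10.
[t^10] = 1·(-1) − 3·3 + 3·10 − 1·15 = 5.

5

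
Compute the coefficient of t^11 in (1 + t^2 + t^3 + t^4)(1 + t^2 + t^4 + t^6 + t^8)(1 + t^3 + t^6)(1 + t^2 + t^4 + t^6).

17

(1 + t^2 + t^3 + t^4) has coefficients 1,0,1,1,1 for degrees 0…4.
(1 + t^2 + t^4 + t^6 + t^8) has coefficients 1,0,1,0,1,0,1,0,1,0,0,0 for degrees 0…11.
Multiplying by (1 + t^3 + t^6) gives running coefficients 1,0,1,1,1,1,2,1,2,1,1,1 for degrees 0…11.
Finally multiplying by (1 + t^2 + t^4 + t^6), the product of all factors after the first has coefficients 1,0,2,1,3,2,5,3,6,4,6,4 for degrees 0…11.
[t^11] = 1·4 + 1·4 + 1·6 + 1·3 = 17.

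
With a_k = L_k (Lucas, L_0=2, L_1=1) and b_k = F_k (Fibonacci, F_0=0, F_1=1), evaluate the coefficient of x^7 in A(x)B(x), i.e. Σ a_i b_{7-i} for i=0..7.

104

The convolution is the t^7 coefficient of A(t)B(t).
Σ = 2·13 + 1·8 + 3·5 + 4·3 + 7·2 + 11·1 + 18·1 + 29·0 = 104.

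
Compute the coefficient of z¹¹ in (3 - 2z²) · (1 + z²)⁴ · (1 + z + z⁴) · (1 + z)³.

-18

(3 - 2z²) has coefficients 3,0,-2 for degrees 0…2.
(1 + z²)⁴ has coefficients 1,0,4,0,6,0,4,0,1,0,0,0 for degrees 0…11.
Multiplying by (1 + z + z⁴) gives running coefficients 1,1,4,4,7,6,8,4,7,1,4,0 for degrees 0…11.
Finally multiplying by (1 + z)³, the product of all factors after the first has coefficients 1,4,10,20,32,43,51,53,49,42,32,22 for degrees 0…11.
[z¹¹] = 3·22 − 2·42 = -18.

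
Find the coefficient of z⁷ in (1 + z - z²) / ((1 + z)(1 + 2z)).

The denominator gives the recurrence a_n = −3a_(n−1) − 2a_(n−2) for n ≥ 3; the numerator fixes a_0 = 1, a_1 = -2, a_2 = 3.
Iterating: 1, -2, 3, -5, 9, -17, 33, -65, so a_7 = -65.

-65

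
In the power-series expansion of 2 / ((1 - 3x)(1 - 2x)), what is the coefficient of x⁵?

1330

Partial fractions give a closed form: a_n = (6)·3^n + (-4)·2^n.
At n = 5: a_5 = 1330.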